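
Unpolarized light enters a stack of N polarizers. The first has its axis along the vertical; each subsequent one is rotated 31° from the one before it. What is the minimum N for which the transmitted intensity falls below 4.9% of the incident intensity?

N = 9

First polarizer halves the unpolarized light: factor 1/2.
Each further stage multiplies by cos²(31°) = 0.7347.
After N polarizers: T = 0.5·0.7347^(N−1). Require T < 0.049 ⇒ N−1 > ln(0.049/0.5)/ln(0.7347) = 7.54, so N−1 ≥ 8 and N = 9.
Check: N=9 gives T = 0.04246 < 0.049; N=8 gives T = 0.05779.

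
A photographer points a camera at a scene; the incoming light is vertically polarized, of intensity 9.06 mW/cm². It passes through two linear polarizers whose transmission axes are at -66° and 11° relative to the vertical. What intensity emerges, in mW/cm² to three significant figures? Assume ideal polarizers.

I ≈ 0.0758 mW/cm²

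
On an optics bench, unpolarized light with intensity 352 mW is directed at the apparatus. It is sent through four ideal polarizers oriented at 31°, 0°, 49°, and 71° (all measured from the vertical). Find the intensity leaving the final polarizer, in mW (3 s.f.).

I ≈ 47.8 mW

Unpolarized light through the first polarizer → I₁ = 352 mW/2 = 176 mW, polarized at 31°.
I₂ = I₁ · cos²(31°) = 176 · 0.7347 = 129.3 mW.
I₃ = I₂ · cos²(49°) = 129.3 · 0.4304 = 55.66 mW.
I₄ = I₃ · cos²(22°) = 55.66 · 0.8597 = 47.85 mW.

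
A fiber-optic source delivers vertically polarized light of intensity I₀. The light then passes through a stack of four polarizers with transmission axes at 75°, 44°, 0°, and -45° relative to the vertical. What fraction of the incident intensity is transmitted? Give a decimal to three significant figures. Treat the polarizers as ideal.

I₁ = I₀ cos²(75° − 0°) = I₀ cos²(75°) = 0.06699 I₀.
I₂ = I₁ cos²(44° − 75°) = 0.06699 I₀ · cos²(31°) = 0.04922 I₀.
I₃ = I₂ cos²(0° − 44°) = 0.04922 I₀ · cos²(44°) = 0.02547 I₀.
I₄ = I₃ cos²(-45° − 0°) = 0.02547 I₀ · cos²(45°) = 0.01273 I₀.
Transmitted fraction = 0.01273.

≈ 0.0127 I₀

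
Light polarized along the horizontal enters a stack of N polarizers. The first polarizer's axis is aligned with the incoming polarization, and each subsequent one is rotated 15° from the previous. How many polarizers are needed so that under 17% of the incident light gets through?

First polarizer is aligned with the polarization: full transmission.
Each further stage multiplies by cos²(15°) = 0.933.
After N polarizers: T = 0.933^(N−1). Require T < 0.17 ⇒ N−1 > ln(0.17)/ln(0.933) = 25.56, so N−1 ≥ 26 and N = 27.
Check: N=27 gives T = 0.1648 < 0.17; N=26 gives T = 0.1767.

N = 27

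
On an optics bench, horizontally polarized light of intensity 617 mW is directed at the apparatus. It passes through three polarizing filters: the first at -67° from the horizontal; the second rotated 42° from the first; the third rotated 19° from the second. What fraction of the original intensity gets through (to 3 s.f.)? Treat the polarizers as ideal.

I₁ = 617 mW · cos²(67°) = 94.2 mW.
I₂ = I₁ · cos²(42°) = 94.2 · 0.5523 = 52.02 mW.
I₃ = I₂ · cos²(19°) = 52.02 · 0.894 = 46.51 mW.
Transmitted fraction = 0.07538.

I/I₀ ≈ 0.0754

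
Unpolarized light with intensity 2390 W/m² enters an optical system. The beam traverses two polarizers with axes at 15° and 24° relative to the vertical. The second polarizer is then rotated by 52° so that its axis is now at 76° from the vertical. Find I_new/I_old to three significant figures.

Before rotation:
Unpolarized light through the first polarizer → I₁ = ½ I₀, now polarized at 15°.
I₂ = I₁ cos²(24° − 15°) = 0.5 I₀ · cos²(9°) = 0.4878 I₀.
After rotation:
Unpolarized light through the first polarizer → I₁ = ½ I₀, now polarized at 15°.
I₂ = I₁ cos²(76° − 15°) = 0.5 I₀ · cos²(61°) = 0.1175 I₀.
Ratio = 0.1175 / 0.4878 = 0.2409.

I_new/I_old ≈ 0.241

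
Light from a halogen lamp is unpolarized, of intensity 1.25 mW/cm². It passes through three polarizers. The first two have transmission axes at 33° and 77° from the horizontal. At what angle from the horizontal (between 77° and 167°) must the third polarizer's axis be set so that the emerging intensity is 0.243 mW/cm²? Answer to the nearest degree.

θ ≈ 107°

Unpolarized light through the first polarizer → I₁ = ½ I₀, now polarized at 33°.
I₂ = I₁ cos²(77° − 33°) = 0.5 I₀ · cos²(44°) = 0.2587 I₀.
Target fraction: 0.243 / 1.25 mW/cm² = 0.1944 of I₀.
Need I₃/I₀ = 0.1944, so cos²(θ − 77°) = 0.1944 / 0.2587 = 0.7514.
θ − 77° = arccos(√0.7514) = 29.9°, giving θ ≈ 77 + 29.9 = 106.9°.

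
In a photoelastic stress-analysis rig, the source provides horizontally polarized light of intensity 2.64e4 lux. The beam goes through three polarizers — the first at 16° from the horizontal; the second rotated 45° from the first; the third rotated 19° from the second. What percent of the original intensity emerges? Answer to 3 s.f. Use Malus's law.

≈ 41.3%

By Malus's law, I₁ = 2.64e4 lux · cos²(16°) = 2.439e+04 lux.
I₂ = I₁ · cos²(45°) = 2.439e+04 · 0.5 = 1.22e+04 lux.
I₃ = I₂ · cos²(19°) = 1.22e+04 · 0.894 = 1.09e+04 lux.
That is 41.3% of the incident intensity.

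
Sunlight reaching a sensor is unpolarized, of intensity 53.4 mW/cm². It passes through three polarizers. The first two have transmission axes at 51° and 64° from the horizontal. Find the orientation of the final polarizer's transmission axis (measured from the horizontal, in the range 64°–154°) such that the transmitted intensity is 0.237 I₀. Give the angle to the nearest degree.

θ ≈ 109°

Unpolarized light through the first polarizer → I₁ = ½ I₀, now polarized at 51°.
I₂ = I₁ cos²(64° − 51°) = 0.5 I₀ · cos²(13°) = 0.4747 I₀.
Need I₃/I₀ = 0.237, so cos²(θ − 64°) = 0.237 / 0.4747 = 0.4993.
θ − 64° = arccos(√0.4993) = 45.0°, giving θ ≈ 64 + 45.0 = 109.0°.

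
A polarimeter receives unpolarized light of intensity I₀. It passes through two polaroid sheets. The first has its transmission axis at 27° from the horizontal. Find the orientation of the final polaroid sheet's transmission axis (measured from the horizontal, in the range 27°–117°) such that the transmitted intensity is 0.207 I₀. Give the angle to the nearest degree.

θ ≈ 77°

Unpolarized light through the first polarizer → I₁ = ½ I₀, now polarized at 27°.
Need I₂/I₀ = 0.207, so cos²(θ − 27°) = 0.207 / 0.5 = 0.414.
θ − 27° = arccos(√0.414) = 50.0°, giving θ ≈ 27 + 50.0 = 77.0°.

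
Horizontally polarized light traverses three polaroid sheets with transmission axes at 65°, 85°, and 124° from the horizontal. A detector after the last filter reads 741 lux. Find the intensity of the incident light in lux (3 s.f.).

I₀ ≈ 7780 lux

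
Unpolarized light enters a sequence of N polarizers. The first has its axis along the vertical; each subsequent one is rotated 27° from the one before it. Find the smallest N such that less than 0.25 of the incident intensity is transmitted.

N = 5

First polarizer halves the unpolarized light: factor 1/2.
Each further stage multiplies by cos²(27°) = 0.7939.
After N polarizers: T = 0.5·0.7939^(N−1). Require T < 0.25 ⇒ N−1 > ln(0.25/0.5)/ln(0.7939) = 3.00, so N−1 ≥ 4 and N = 5.
Check: N=5 gives T = 0.1986 < 0.25; N=4 gives T = 0.2502.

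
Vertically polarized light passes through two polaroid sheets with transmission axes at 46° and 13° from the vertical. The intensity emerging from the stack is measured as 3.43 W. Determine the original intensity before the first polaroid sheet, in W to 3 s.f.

I₀ ≈ 10.1 W

I₁ = I₀ cos²(46° − 0°) = I₀ cos²(46°) = 0.4826 I₀.
I₂ = I₁ cos²(13° − 46°) = 0.4826 I₀ · cos²(33°) = 0.3394 I₀.
So 3.43 W = 0.3394 I₀, giving I₀ = 3.43/0.3394 = 10.11 W.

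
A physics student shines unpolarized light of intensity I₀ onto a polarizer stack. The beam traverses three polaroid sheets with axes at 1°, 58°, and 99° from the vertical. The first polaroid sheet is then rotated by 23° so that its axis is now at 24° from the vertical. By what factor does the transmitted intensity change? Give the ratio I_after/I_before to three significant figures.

I_new/I_old ≈ 2.32

Before rotation:
Unpolarized light through the first polarizer → I₁ = ½ I₀, now polarized at 1°.
I₂ = I₁ cos²(58° − 1°) = 0.5 I₀ · cos²(57°) = 0.1483 I₀.
I₃ = I₂ cos²(99° − 58°) = 0.1483 I₀ · cos²(41°) = 0.08448 I₀.
After rotation:
Unpolarized light through the first polarizer → I₁ = ½ I₀, now polarized at 24°.
I₂ = I₁ cos²(58° − 24°) = 0.5 I₀ · cos²(34°) = 0.3437 I₀.
I₃ = I₂ cos²(99° − 58°) = 0.3437 I₀ · cos²(41°) = 0.1957 I₀.
Ratio = 0.1957 / 0.08448 = 2.317.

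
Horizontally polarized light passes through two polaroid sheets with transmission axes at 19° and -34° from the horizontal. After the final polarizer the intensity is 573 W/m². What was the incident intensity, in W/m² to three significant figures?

By Malus's law, I₁ = I₀ cos²(19° − 0°) = I₀ cos²(19°) = 0.894 I₀.
I₂ = I₁ cos²(-34° − 19°) = 0.894 I₀ · cos²(53°) = 0.3238 I₀.
So 573 W/m² = 0.3238 I₀, giving I₀ = 573/0.3238 = 1770 W/m².

I₀ ≈ 1770 W/m²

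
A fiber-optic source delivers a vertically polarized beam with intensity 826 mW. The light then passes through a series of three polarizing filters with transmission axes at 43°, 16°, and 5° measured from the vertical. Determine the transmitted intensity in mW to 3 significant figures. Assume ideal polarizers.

By Malus's law, I₁ = 826 mW · cos²(43°) = 441.8 mW.
I₂ = I₁ · cos²(27°) = 441.8 · 0.7939 = 350.7 mW.
I₃ = I₂ · cos²(11°) = 350.7 · 0.9636 = 338 mW.

I ≈ 338 mW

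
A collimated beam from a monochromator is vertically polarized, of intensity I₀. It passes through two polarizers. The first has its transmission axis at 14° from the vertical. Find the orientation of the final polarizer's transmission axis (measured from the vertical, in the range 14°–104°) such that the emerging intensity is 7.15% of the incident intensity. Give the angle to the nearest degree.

θ ≈ 88°

By Malus's law, I₁ = I₀ cos²(14° − 0°) = I₀ cos²(14°) = 0.9415 I₀.
Need I₂/I₀ = 0.0715, so cos²(θ − 14°) = 0.0715 / 0.9415 = 0.07594.
θ − 14° = arccos(√0.07594) = 74.0°, giving θ ≈ 14 + 74.0 = 88.0°.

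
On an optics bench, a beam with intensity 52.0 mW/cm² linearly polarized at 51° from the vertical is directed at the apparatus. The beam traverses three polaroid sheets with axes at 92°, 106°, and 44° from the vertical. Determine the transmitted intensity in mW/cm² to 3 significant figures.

I ≈ 6.15 mW/cm²

I₁ = 52.0 mW/cm² · cos²(41°) = 29.62 mW/cm².
I₂ = I₁ · cos²(14°) = 29.62 · 0.9415 = 27.89 mW/cm².
I₃ = I₂ · cos²(62°) = 27.89 · 0.2204 = 6.146 mW/cm².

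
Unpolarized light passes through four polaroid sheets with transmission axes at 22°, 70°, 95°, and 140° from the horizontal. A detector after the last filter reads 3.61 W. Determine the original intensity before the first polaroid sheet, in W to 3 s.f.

Unpolarized light through the first polarizer → I₁ = ½ I₀, now polarized at 22°.
I₂ = I₁ cos²(70° − 22°) = 0.5 I₀ · cos²(48°) = 0.2239 I₀.
I₃ = I₂ cos²(95° − 70°) = 0.2239 I₀ · cos²(25°) = 0.1839 I₀.
I₄ = I₃ cos²(140° − 95°) = 0.1839 I₀ · cos²(45°) = 0.09194 I₀.
So 3.61 W = 0.09194 I₀, giving I₀ = 3.61/0.09194 = 39.26 W.

I₀ ≈ 39.3 W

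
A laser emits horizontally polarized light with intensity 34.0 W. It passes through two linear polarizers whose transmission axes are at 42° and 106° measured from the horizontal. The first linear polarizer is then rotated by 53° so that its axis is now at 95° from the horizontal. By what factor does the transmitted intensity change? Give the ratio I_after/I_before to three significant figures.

Before rotation:
I₁ = I₀ cos²(42° − 0°) = I₀ cos²(42°) = 0.5523 I₀.
I₂ = I₁ cos²(106° − 42°) = 0.5523 I₀ · cos²(64°) = 0.1061 I₀.
After rotation:
I₁ = I₀ cos²(95° − 0°) = I₀ cos²(85°) = 0.007596 I₀.
I₂ = I₁ cos²(106° − 95°) = 0.007596 I₀ · cos²(11°) = 0.00732 I₀.
Ratio = 0.00732 / 0.1061 = 0.06897.

I_new/I_old ≈ 0.0690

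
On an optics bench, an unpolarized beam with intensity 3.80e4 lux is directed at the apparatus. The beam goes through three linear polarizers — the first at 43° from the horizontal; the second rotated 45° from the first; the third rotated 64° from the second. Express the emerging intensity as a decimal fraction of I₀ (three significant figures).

I/I₀ ≈ 0.0480

Unpolarized light through the first polarizer → I₁ = 3.80e4 lux/2 = 1.9e+04 lux, polarized at 43°.
I₂ = I₁ · cos²(45°) = 1.9e+04 · 0.5 = 9500 lux.
I₃ = I₂ · cos²(64°) = 9500 · 0.1922 = 1826 lux.
Transmitted fraction = 0.04804.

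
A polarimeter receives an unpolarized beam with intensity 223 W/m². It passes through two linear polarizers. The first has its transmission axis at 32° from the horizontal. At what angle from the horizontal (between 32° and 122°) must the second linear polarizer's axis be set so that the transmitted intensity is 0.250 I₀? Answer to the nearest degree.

θ ≈ 77°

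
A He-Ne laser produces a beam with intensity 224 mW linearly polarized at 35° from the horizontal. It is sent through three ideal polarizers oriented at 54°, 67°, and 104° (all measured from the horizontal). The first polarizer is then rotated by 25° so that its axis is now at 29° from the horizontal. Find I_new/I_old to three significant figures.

I_new/I_old ≈ 0.724

Before rotation:
I₁ = I₀ cos²(54° − 35°) = I₀ cos²(19°) = 0.894 I₀.
I₂ = I₁ cos²(67° − 54°) = 0.894 I₀ · cos²(13°) = 0.8488 I₀.
I₃ = I₂ cos²(104° − 67°) = 0.8488 I₀ · cos²(37°) = 0.5414 I₀.
After rotation:
I₁ = I₀ cos²(29° − 35°) = I₀ cos²(6°) = 0.9891 I₀.
I₂ = I₁ cos²(67° − 29°) = 0.9891 I₀ · cos²(38°) = 0.6142 I₀.
I₃ = I₂ cos²(104° − 67°) = 0.6142 I₀ · cos²(37°) = 0.3917 I₀.
Ratio = 0.3917 / 0.5414 = 0.7236.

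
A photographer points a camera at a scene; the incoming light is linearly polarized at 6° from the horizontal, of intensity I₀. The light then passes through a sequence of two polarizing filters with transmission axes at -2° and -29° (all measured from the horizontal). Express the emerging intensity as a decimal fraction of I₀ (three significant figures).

I₁ = I₀ cos²(-2° − 6°) = I₀ cos²(8°) = 0.9806 I₀.
I₂ = I₁ cos²(-29° + 2°) = 0.9806 I₀ · cos²(27°) = 0.7785 I₀.
Transmitted fraction = 0.7785.

≈ 0.779 I₀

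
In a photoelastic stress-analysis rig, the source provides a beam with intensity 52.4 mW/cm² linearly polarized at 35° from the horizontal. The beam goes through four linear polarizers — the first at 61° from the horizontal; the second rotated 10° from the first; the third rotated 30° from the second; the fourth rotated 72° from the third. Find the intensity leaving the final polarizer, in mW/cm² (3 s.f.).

I₁ = 52.4 mW/cm² · cos²(26°) = 42.33 mW/cm².
I₂ = I₁ · cos²(10°) = 42.33 · 0.9698 = 41.05 mW/cm².
I₃ = I₂ · cos²(30°) = 41.05 · 0.75 = 30.79 mW/cm².
I₄ = I₃ · cos²(72°) = 30.79 · 0.09549 = 2.94 mW/cm².

I ≈ 2.94 mW/cm²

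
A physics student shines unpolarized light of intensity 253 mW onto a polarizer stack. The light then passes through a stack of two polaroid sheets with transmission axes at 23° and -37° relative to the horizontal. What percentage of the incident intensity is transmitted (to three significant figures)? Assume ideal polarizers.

≈ 12.5%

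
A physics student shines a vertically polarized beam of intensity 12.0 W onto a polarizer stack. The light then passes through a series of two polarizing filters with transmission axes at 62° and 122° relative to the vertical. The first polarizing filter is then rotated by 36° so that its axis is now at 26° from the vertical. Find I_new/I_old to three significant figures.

I_new/I_old ≈ 0.160

Before rotation:
I₁ = I₀ cos²(62° − 0°) = I₀ cos²(62°) = 0.2204 I₀.
I₂ = I₁ cos²(122° − 62°) = 0.2204 I₀ · cos²(60°) = 0.0551 I₀.
After rotation:
I₁ = I₀ cos²(26° − 0°) = I₀ cos²(26°) = 0.8078 I₀.
Angle between axes 1 and 2: 84°. I₂ = 0.8078 I₀ · cos²(84°) = 0.008827 I₀.
Ratio = 0.008827 / 0.0551 = 0.1602.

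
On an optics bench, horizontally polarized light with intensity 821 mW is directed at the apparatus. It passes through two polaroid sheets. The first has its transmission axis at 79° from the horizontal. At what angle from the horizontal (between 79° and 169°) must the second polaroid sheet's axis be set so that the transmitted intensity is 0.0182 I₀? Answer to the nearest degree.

I₁ = I₀ cos²(79° − 0°) = I₀ cos²(79°) = 0.03641 I₀.
Need I₂/I₀ = 0.0182, so cos²(θ − 79°) = 0.0182 / 0.03641 = 0.4999.
θ − 79° = arccos(√0.4999) = 45.0°, giving θ ≈ 79 + 45.0 = 124.0°.

θ ≈ 124°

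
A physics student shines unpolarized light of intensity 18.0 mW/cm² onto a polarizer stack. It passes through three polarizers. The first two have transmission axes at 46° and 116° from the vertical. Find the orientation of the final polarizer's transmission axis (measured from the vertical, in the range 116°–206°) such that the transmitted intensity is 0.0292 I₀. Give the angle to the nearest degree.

θ ≈ 161°

Unpolarized light through the first polarizer → I₁ = ½ I₀, now polarized at 46°.
I₂ = I₁ cos²(116° − 46°) = 0.5 I₀ · cos²(70°) = 0.05849 I₀.
Need I₃/I₀ = 0.0292, so cos²(θ − 116°) = 0.0292 / 0.05849 = 0.4992.
θ − 116° = arccos(√0.4992) = 45.0°, giving θ ≈ 116 + 45.0 = 161.0°.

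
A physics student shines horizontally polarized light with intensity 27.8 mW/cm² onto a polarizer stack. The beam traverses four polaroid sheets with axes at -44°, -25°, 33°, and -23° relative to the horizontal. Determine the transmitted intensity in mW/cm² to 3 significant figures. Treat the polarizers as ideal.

I ≈ 1.13 mW/cm²

I₁ = 27.8 mW/cm² · cos²(44°) = 14.39 mW/cm².
I₂ = I₁ · cos²(19°) = 14.39 · 0.894 = 12.86 mW/cm².
I₃ = I₂ · cos²(58°) = 12.86 · 0.2808 = 3.611 mW/cm².
I₄ = I₃ · cos²(56°) = 3.611 · 0.3127 = 1.129 mW/cm².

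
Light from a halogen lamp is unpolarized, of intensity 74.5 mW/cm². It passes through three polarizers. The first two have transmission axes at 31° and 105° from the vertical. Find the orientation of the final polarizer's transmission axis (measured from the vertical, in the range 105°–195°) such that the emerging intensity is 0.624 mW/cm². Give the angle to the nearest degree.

Unpolarized light through the first polarizer → I₁ = ½ I₀, now polarized at 31°.
I₂ = I₁ cos²(105° − 31°) = 0.5 I₀ · cos²(74°) = 0.03799 I₀.
Target fraction: 0.624 / 74.5 mW/cm² = 0.008376 of I₀.
Need I₃/I₀ = 0.008376, so cos²(θ − 105°) = 0.008376 / 0.03799 = 0.2205.
θ − 105° = arccos(√0.2205) = 62.0°, giving θ ≈ 105 + 62.0 = 167.0°.

θ ≈ 167°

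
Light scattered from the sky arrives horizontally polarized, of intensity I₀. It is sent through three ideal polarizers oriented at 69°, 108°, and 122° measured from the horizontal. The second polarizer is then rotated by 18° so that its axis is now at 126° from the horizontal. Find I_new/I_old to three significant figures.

I_new/I_old ≈ 0.519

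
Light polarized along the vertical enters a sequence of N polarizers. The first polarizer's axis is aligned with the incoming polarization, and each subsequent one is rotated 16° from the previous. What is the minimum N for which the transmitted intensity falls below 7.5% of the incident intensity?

N = 34

First polarizer is aligned with the polarization: full transmission.
Each further stage multiplies by cos²(16°) = 0.924.
After N polarizers: T = 0.924^(N−1). Require T < 0.075 ⇒ N−1 > ln(0.075)/ln(0.924) = 32.78, so N−1 ≥ 33 and N = 34.
Check: N=34 gives T = 0.07371 < 0.075; N=33 gives T = 0.07977.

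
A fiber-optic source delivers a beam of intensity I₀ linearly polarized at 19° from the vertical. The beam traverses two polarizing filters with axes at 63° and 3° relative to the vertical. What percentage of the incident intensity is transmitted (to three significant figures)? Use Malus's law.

By Malus's law, I₁ = I₀ cos²(63° − 19°) = I₀ cos²(44°) = 0.5174 I₀.
I₂ = I₁ cos²(3° − 63°) = 0.5174 I₀ · cos²(60°) = 0.1294 I₀.
That is 12.94% of the incident intensity.

≈ 12.9%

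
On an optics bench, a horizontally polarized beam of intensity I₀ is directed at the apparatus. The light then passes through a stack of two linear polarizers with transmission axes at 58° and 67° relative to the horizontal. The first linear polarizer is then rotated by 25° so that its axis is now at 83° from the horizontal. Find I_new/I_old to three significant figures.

I_new/I_old ≈ 0.0501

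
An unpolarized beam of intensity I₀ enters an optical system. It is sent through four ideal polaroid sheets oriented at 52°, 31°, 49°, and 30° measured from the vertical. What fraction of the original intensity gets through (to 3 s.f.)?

Unpolarized light through the first polarizer → I₁ = ½ I₀, now polarized at 52°.
I₂ = I₁ cos²(31° − 52°) = 0.5 I₀ · cos²(21°) = 0.4358 I₀.
I₃ = I₂ cos²(49° − 31°) = 0.4358 I₀ · cos²(18°) = 0.3942 I₀.
I₄ = I₃ cos²(30° − 49°) = 0.3942 I₀ · cos²(19°) = 0.3524 I₀.
Transmitted fraction = 0.3524.

≈ 0.352 I₀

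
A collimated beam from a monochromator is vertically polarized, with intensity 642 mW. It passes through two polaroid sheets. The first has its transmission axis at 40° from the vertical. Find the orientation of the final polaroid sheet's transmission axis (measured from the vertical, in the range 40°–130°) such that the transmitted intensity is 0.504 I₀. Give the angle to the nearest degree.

I₁ = I₀ cos²(40° − 0°) = I₀ cos²(40°) = 0.5868 I₀.
Need I₂/I₀ = 0.504, so cos²(θ − 40°) = 0.504 / 0.5868 = 0.8589.
θ − 40° = arccos(√0.8589) = 22.1°, giving θ ≈ 40 + 22.1 = 62.1°.

θ ≈ 62°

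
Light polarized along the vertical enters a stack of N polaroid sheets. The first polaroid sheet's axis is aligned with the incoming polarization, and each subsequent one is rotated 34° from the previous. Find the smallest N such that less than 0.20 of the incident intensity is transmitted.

First polarizer is aligned with the polarization: full transmission.
Each further stage multiplies by cos²(34°) = 0.6873.
After N polarizers: T = 0.6873^(N−1). Require T < 0.20 ⇒ N−1 > ln(0.20)/ln(0.6873) = 4.29, so N−1 ≥ 5 and N = 6.
Check: N=6 gives T = 0.1534 < 0.20; N=5 gives T = 0.2231.

N = 6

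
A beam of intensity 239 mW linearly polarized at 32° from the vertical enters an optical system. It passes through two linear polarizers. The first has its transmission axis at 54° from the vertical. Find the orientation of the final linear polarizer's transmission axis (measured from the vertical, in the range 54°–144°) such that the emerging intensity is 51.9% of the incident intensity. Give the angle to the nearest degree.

θ ≈ 93°

I₁ = I₀ cos²(54° − 32°) = I₀ cos²(22°) = 0.8597 I₀.
Need I₂/I₀ = 0.519, so cos²(θ − 54°) = 0.519 / 0.8597 = 0.6037.
θ − 54° = arccos(√0.6037) = 39.0°, giving θ ≈ 54 + 39.0 = 93.0°.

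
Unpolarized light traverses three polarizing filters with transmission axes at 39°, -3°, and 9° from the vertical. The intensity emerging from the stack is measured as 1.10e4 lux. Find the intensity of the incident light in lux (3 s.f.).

Unpolarized light through the first polarizer → I₁ = ½ I₀, now polarized at 39°.
I₂ = I₁ cos²(-3° − 39°) = 0.5 I₀ · cos²(42°) = 0.2761 I₀.
I₃ = I₂ cos²(9° + 3°) = 0.2761 I₀ · cos²(12°) = 0.2642 I₀.
So 1.10e4 lux = 0.2642 I₀, giving I₀ = 1.10e4/0.2642 = 4.164e+04 lux.

I₀ ≈ 4.16e4 lux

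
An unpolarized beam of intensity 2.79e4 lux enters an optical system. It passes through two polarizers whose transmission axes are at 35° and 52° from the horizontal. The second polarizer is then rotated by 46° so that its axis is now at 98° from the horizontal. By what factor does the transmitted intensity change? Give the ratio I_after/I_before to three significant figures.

I_new/I_old ≈ 0.225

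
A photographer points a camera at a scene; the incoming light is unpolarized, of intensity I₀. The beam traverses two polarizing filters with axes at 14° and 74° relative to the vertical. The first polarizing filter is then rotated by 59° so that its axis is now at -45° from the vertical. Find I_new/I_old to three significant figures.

Before rotation:
Unpolarized light through the first polarizer → I₁ = ½ I₀, now polarized at 14°.
I₂ = I₁ cos²(74° − 14°) = 0.5 I₀ · cos²(60°) = 0.125 I₀.
After rotation:
Unpolarized light through the first polarizer → I₁ = ½ I₀, now polarized at -45°.
Angle between axes 1 and 2: 61°. I₂ = 0.5 I₀ · cos²(61°) = 0.1175 I₀.
Ratio = 0.1175 / 0.125 = 0.9402.

I_new/I_old ≈ 0.940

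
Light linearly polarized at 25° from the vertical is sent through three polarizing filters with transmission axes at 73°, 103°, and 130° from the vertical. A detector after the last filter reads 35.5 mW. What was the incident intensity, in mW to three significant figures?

I₁ = I₀ cos²(73° − 25°) = I₀ cos²(48°) = 0.4477 I₀.
I₂ = I₁ cos²(103° − 73°) = 0.4477 I₀ · cos²(30°) = 0.3358 I₀.
I₃ = I₂ cos²(130° − 103°) = 0.3358 I₀ · cos²(27°) = 0.2666 I₀.
So 35.5 mW = 0.2666 I₀, giving I₀ = 35.5/0.2666 = 133.2 mW.

I₀ ≈ 133 mW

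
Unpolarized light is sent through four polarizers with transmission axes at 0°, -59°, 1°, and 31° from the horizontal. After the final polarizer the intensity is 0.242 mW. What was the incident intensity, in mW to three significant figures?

Unpolarized light through the first polarizer → I₁ = ½ I₀, now polarized at 0°.
I₂ = I₁ cos²(-59° − 0°) = 0.5 I₀ · cos²(59°) = 0.1326 I₀.
I₃ = I₂ cos²(1° + 59°) = 0.1326 I₀ · cos²(60°) = 0.03316 I₀.
I₄ = I₃ cos²(31° − 1°) = 0.03316 I₀ · cos²(30°) = 0.02487 I₀.
So 0.242 mW = 0.02487 I₀, giving I₀ = 0.242/0.02487 = 9.731 mW.

I₀ ≈ 9.73 mW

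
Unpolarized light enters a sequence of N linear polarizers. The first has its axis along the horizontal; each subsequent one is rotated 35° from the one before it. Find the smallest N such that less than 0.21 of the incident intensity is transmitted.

N = 4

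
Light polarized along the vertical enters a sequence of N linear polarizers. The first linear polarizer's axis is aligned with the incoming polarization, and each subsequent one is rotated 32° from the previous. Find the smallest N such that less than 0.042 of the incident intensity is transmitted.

First polarizer is aligned with the polarization: full transmission.
Each further stage multiplies by cos²(32°) = 0.7192.
After N polarizers: T = 0.7192^(N−1). Require T < 0.042 ⇒ N−1 > ln(0.042)/ln(0.7192) = 9.62, so N−1 ≥ 10 and N = 11.
Check: N=11 gives T = 0.03702 < 0.042; N=10 gives T = 0.05147.

N = 11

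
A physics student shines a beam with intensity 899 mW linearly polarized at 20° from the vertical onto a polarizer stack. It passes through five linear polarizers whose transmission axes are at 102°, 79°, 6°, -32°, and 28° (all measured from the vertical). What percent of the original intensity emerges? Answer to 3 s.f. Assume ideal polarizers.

By Malus's law, I₁ = 899 mW · cos²(82°) = 17.41 mW.
I₂ = I₁ · cos²(23°) = 17.41 · 0.8473 = 14.75 mW.
I₃ = I₂ · cos²(73°) = 14.75 · 0.08548 = 1.261 mW.
I₄ = I₃ · cos²(38°) = 1.261 · 0.621 = 0.7832 mW.
I₅ = I₄ · cos²(60°) = 0.7832 · 0.25 = 0.1958 mW.
That is 0.02178% of the incident intensity.

≈ 0.0218%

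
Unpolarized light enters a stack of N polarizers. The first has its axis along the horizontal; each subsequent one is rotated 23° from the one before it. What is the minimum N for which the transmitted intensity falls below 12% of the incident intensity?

N = 10

First polarizer halves the unpolarized light: factor 1/2.
Each further stage multiplies by cos²(23°) = 0.8473.
After N polarizers: T = 0.5·0.8473^(N−1). Require T < 0.12 ⇒ N−1 > ln(0.12/0.5)/ln(0.8473) = 8.61, so N−1 ≥ 9 and N = 10.
Check: N=10 gives T = 0.1126 < 0.12; N=9 gives T = 0.1329.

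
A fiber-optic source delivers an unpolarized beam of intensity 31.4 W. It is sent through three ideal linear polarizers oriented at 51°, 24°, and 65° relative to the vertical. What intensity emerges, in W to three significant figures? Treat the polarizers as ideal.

Unpolarized light through the first polarizer → I₁ = 31.4 W/2 = 15.7 W, polarized at 51°.
I₂ = I₁ · cos²(27°) = 15.7 · 0.7939 = 12.46 W.
I₃ = I₂ · cos²(41°) = 12.46 · 0.5696 = 7.099 W.

I ≈ 7.10 W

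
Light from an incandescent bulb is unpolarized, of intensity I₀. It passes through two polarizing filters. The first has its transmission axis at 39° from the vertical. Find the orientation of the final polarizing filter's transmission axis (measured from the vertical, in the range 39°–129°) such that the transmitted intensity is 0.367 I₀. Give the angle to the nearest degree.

θ ≈ 70°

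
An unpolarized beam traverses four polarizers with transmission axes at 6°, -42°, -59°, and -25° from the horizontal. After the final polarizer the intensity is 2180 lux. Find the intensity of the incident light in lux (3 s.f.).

I₀ ≈ 1.55e4 lux

Unpolarized light through the first polarizer → I₁ = ½ I₀, now polarized at 6°.
I₂ = I₁ cos²(-42° − 6°) = 0.5 I₀ · cos²(48°) = 0.2239 I₀.
I₃ = I₂ cos²(-59° + 42°) = 0.2239 I₀ · cos²(17°) = 0.2047 I₀.
I₄ = I₃ cos²(-25° + 59°) = 0.2047 I₀ · cos²(34°) = 0.1407 I₀.
So 2180 lux = 0.1407 I₀, giving I₀ = 2180/0.1407 = 1.549e+04 lux.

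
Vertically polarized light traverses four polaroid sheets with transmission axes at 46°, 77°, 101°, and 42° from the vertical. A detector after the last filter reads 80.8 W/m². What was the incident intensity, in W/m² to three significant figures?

I₀ ≈ 1030 W/m²

By Malus's law, I₁ = I₀ cos²(46° − 0°) = I₀ cos²(46°) = 0.4826 I₀.
I₂ = I₁ cos²(77° − 46°) = 0.4826 I₀ · cos²(31°) = 0.3545 I₀.
I₃ = I₂ cos²(101° − 77°) = 0.3545 I₀ · cos²(24°) = 0.2959 I₀.
I₄ = I₃ cos²(42° − 101°) = 0.2959 I₀ · cos²(59°) = 0.07849 I₀.
So 80.8 W/m² = 0.07849 I₀, giving I₀ = 80.8/0.07849 = 1029 W/m².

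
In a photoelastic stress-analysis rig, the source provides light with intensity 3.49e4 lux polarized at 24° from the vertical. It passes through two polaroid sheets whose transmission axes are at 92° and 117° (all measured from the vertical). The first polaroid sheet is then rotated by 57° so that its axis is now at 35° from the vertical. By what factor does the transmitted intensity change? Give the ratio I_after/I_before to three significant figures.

I_new/I_old ≈ 0.162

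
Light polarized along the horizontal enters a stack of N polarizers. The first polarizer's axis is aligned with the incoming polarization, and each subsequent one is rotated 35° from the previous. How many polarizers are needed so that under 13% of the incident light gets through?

First polarizer is aligned with the polarization: full transmission.
Each further stage multiplies by cos²(35°) = 0.671.
After N polarizers: T = 0.671^(N−1). Require T < 0.13 ⇒ N−1 > ln(0.13)/ln(0.671) = 5.11, so N−1 ≥ 6 and N = 7.
Check: N=7 gives T = 0.09128 < 0.13; N=6 gives T = 0.136.

N = 7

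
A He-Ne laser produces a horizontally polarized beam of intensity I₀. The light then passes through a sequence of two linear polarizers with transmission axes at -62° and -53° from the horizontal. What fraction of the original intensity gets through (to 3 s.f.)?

≈ 0.215 I₀

By Malus's law, I₁ = I₀ cos²(-62° − 0°) = I₀ cos²(62°) = 0.2204 I₀.
I₂ = I₁ cos²(-53° + 62°) = 0.2204 I₀ · cos²(9°) = 0.215 I₀.
Transmitted fraction = 0.215.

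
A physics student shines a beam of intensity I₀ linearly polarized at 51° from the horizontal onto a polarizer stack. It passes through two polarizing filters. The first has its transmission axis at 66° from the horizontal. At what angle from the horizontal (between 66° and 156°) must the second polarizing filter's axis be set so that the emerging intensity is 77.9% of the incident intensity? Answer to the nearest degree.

θ ≈ 90°

By Malus's law, I₁ = I₀ cos²(66° − 51°) = I₀ cos²(15°) = 0.933 I₀.
Need I₂/I₀ = 0.779, so cos²(θ − 66°) = 0.779 / 0.933 = 0.8349.
θ − 66° = arccos(√0.8349) = 24.0°, giving θ ≈ 66 + 24.0 = 90.0°.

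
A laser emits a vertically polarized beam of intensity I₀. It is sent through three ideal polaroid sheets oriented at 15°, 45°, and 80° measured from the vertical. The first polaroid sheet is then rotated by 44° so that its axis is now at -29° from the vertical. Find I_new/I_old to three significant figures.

Before rotation:
By Malus's law, I₁ = I₀ cos²(15° − 0°) = I₀ cos²(15°) = 0.933 I₀.
I₂ = I₁ cos²(45° − 15°) = 0.933 I₀ · cos²(30°) = 0.6998 I₀.
I₃ = I₂ cos²(80° − 45°) = 0.6998 I₀ · cos²(35°) = 0.4695 I₀.
After rotation:
I₁ = I₀ cos²(-29° − 0°) = I₀ cos²(29°) = 0.765 I₀.
I₂ = I₁ cos²(45° + 29°) = 0.765 I₀ · cos²(74°) = 0.05812 I₀.
I₃ = I₂ cos²(80° − 45°) = 0.05812 I₀ · cos²(35°) = 0.039 I₀.
Ratio = 0.039 / 0.4695 = 0.08306.

I_new/I_old ≈ 0.0831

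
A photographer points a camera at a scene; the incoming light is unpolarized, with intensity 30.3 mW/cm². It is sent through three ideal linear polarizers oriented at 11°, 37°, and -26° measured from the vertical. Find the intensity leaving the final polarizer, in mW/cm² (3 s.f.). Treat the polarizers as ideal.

Unpolarized light through the first polarizer → I₁ = 30.3 mW/cm²/2 = 15.15 mW/cm², polarized at 11°.
I₂ = I₁ · cos²(26°) = 15.15 · 0.8078 = 12.24 mW/cm².
I₃ = I₂ · cos²(63°) = 12.24 · 0.2061 = 2.522 mW/cm².

I ≈ 2.52 mW/cm²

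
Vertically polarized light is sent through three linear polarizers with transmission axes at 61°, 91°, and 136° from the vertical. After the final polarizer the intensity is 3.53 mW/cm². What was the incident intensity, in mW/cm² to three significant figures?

I₀ ≈ 40.0 mW/cm²

I₁ = I₀ cos²(61° − 0°) = I₀ cos²(61°) = 0.235 I₀.
I₂ = I₁ cos²(91° − 61°) = 0.235 I₀ · cos²(30°) = 0.1763 I₀.
I₃ = I₂ cos²(136° − 91°) = 0.1763 I₀ · cos²(45°) = 0.08814 I₀.
So 3.53 mW/cm² = 0.08814 I₀, giving I₀ = 3.53/0.08814 = 40.05 mW/cm².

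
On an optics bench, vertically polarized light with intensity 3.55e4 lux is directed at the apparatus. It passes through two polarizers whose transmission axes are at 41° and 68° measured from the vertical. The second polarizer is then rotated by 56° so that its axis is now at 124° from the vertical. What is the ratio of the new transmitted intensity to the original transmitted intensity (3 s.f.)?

Before rotation:
By Malus's law, I₁ = I₀ cos²(41° − 0°) = I₀ cos²(41°) = 0.5696 I₀.
I₂ = I₁ cos²(68° − 41°) = 0.5696 I₀ · cos²(27°) = 0.4522 I₀.
After rotation:
I₁ = I₀ cos²(41° − 0°) = I₀ cos²(41°) = 0.5696 I₀.
I₂ = I₁ cos²(124° − 41°) = 0.5696 I₀ · cos²(83°) = 0.00846 I₀.
Ratio = 0.00846 / 0.4522 = 0.01871.

I_new/I_old ≈ 0.0187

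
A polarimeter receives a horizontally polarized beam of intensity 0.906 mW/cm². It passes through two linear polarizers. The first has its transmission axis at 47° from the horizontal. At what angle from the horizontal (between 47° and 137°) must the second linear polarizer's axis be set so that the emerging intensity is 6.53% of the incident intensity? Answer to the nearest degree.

I₁ = I₀ cos²(47° − 0°) = I₀ cos²(47°) = 0.4651 I₀.
Need I₂/I₀ = 0.0653, so cos²(θ − 47°) = 0.0653 / 0.4651 = 0.1404.
θ − 47° = arccos(√0.1404) = 68.0°, giving θ ≈ 47 + 68.0 = 115.0°.

θ ≈ 115°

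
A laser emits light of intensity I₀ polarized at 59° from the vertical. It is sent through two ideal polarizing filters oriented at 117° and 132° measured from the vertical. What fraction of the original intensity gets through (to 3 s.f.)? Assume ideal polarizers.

I₁ = I₀ cos²(117° − 59°) = I₀ cos²(58°) = 0.2808 I₀.
I₂ = I₁ cos²(132° − 117°) = 0.2808 I₀ · cos²(15°) = 0.262 I₀.
Transmitted fraction = 0.262.

≈ 0.262 I₀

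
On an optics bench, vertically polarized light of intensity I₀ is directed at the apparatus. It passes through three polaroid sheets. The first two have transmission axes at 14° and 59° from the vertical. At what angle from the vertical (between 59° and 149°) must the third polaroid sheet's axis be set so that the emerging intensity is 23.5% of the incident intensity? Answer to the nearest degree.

I₁ = I₀ cos²(14° − 0°) = I₀ cos²(14°) = 0.9415 I₀.
I₂ = I₁ cos²(59° − 14°) = 0.9415 I₀ · cos²(45°) = 0.4707 I₀.
Need I₃/I₀ = 0.235, so cos²(θ − 59°) = 0.235 / 0.4707 = 0.4992.
θ − 59° = arccos(√0.4992) = 45.0°, giving θ ≈ 59 + 45.0 = 104.0°.

θ ≈ 104°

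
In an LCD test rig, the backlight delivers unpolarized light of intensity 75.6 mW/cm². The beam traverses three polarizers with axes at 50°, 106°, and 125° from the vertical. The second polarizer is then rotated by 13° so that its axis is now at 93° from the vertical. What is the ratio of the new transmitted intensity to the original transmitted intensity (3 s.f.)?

Before rotation:
Unpolarized light through the first polarizer → I₁ = ½ I₀, now polarized at 50°.
I₂ = I₁ cos²(106° − 50°) = 0.5 I₀ · cos²(56°) = 0.1563 I₀.
I₃ = I₂ cos²(125° − 106°) = 0.1563 I₀ · cos²(19°) = 0.1398 I₀.
After rotation:
Unpolarized light through the first polarizer → I₁ = ½ I₀, now polarized at 50°.
I₂ = I₁ cos²(93° − 50°) = 0.5 I₀ · cos²(43°) = 0.2674 I₀.
I₃ = I₂ cos²(125° − 93°) = 0.2674 I₀ · cos²(32°) = 0.1923 I₀.
Ratio = 0.1923 / 0.1398 = 1.376.

I_new/I_old ≈ 1.38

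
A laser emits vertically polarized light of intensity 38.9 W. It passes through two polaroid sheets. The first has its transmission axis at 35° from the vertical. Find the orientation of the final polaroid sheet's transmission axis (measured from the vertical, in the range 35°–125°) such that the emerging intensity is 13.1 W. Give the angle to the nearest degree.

θ ≈ 80°

I₁ = I₀ cos²(35° − 0°) = I₀ cos²(35°) = 0.671 I₀.
Target fraction: 13.1 / 38.9 W = 0.3368 of I₀.
Need I₂/I₀ = 0.3368, so cos²(θ − 35°) = 0.3368 / 0.671 = 0.5019.
θ − 35° = arccos(√0.5019) = 44.9°, giving θ ≈ 35 + 44.9 = 79.9°.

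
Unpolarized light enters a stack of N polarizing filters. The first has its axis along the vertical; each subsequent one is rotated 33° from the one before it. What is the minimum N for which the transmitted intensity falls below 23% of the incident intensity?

First polarizer halves the unpolarized light: factor 1/2.
Each further stage multiplies by cos²(33°) = 0.7034.
After N polarizers: T = 0.5·0.7034^(N−1). Require T < 0.23 ⇒ N−1 > ln(0.23/0.5)/ln(0.7034) = 2.21, so N−1 ≥ 3 and N = 4.
Check: N=4 gives T = 0.174 < 0.23; N=3 gives T = 0.2474.

N = 4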